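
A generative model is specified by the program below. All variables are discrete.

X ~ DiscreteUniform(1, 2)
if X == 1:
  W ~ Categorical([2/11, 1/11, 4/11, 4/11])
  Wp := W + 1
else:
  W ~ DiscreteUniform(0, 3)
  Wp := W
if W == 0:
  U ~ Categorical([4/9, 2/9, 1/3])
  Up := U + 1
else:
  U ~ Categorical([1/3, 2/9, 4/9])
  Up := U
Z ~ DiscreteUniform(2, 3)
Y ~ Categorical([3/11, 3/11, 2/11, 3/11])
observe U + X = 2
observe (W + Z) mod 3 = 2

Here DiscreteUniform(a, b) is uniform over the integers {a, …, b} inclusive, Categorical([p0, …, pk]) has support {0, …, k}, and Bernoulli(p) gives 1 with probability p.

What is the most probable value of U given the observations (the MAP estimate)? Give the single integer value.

Enumerate traces; 24 have nonzero weight after conditioning:
  (X=1, W=0, U=1, Z=2, Y=0) weight 1/363
  (X=1, W=0, U=1, Z=2, Y=1) weight 1/363
  (X=1, W=0, U=1, Z=2, Y=2) weight 2/1089
  (X=1, W=0, U=1, Z=2, Y=3) weight 1/363
  (X=1, W=2, U=1, Z=3, Y=0) weight 2/363
  (X=1, W=2, U=1, Z=3, Y=1) weight 2/363
  (X=1, W=2, U=1, Z=3, Y=2) weight 4/1089
  (X=1, W=2, U=1, Z=3, Y=3) weight 2/363
  (X=2, W=0, U=0, Z=2, Y=0) weight 1/132
  … 15 more
Group by U:
  weight(U=0) = 5/72
  weight(U=1) = 5/99
Total weight = 5/72 + 5/99 = 95/792
P(U=0 | obs) = 5/72 / 95/792 = 11/19
P(U=1 | obs) = 5/99 / 95/792 = 8/19
argmax = 0

argmax_v P(U = v | obs) = 0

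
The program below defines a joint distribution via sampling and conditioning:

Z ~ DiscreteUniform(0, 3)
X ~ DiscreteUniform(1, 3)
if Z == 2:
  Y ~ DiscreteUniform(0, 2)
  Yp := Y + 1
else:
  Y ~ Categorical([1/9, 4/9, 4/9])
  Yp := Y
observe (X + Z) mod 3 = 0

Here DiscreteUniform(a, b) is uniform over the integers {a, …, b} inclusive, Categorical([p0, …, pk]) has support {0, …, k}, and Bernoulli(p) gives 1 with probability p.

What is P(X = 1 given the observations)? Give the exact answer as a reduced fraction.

Enumerate traces; 12 have nonzero weight after conditioning:
  (Z=0, X=3, Y=0) weight 1/108
  (Z=0, X=3, Y=1) weight 1/27
  (Z=0, X=3, Y=2) weight 1/27
  (Z=1, X=2, Y=0) weight 1/108
  (Z=1, X=2, Y=1) weight 1/27
  (Z=1, X=2, Y=2) weight 1/27
  (Z=2, X=1, Y=0) weight 1/36
  (Z=2, X=1, Y=1) weight 1/36
  … 4 more
Group by X:
  weight(X=1) = 1/12
  weight(X=2) = 1/12
  weight(X=3) = 1/6
Total weight = 1/12 + 1/12 + 1/6 = 1/3
P(X=1 | obs) = 1/12 / 1/3 = 1/4
P(X=2 | obs) = 1/12 / 1/3 = 1/4
P(X=3 | obs) = 1/6 / 1/3 = 1/2

P(X = 1 | obs) = 1/4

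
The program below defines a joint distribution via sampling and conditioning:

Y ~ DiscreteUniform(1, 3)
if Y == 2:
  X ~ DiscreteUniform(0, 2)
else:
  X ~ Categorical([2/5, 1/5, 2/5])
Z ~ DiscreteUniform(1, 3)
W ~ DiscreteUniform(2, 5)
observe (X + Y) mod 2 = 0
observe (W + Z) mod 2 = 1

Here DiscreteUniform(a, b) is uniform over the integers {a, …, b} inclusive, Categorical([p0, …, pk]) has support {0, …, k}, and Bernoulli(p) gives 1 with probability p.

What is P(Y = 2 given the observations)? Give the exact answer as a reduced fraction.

P(Y = 2 | obs) = 5/8

Enumerate traces; 24 have nonzero weight after conditioning:
  (Y=1, X=1, Z=1, W=2) weight 1/180
  (Y=1, X=1, Z=1, W=4) weight 1/180
  (Y=1, X=1, Z=2, W=3) weight 1/180
  (Y=1, X=1, Z=2, W=5) weight 1/180
  (Y=1, X=1, Z=3, W=2) weight 1/180
  (Y=1, X=1, Z=3, W=4) weight 1/180
  (Y=2, X=0, Z=1, W=2) weight 1/108
  (Y=2, X=0, Z=1, W=4) weight 1/108
  (Y=3, X=1, Z=1, W=2) weight 1/180
  … 15 more
Group by Y:
  weight(Y=1) = 1/30
  weight(Y=2) = 1/9
  weight(Y=3) = 1/30
Total weight = 1/30 + 1/9 + 1/30 = 8/45
P(Y=1 | obs) = 1/30 / 8/45 = 3/16
P(Y=2 | obs) = 1/9 / 8/45 = 5/8
P(Y=3 | obs) = 1/30 / 8/45 = 3/16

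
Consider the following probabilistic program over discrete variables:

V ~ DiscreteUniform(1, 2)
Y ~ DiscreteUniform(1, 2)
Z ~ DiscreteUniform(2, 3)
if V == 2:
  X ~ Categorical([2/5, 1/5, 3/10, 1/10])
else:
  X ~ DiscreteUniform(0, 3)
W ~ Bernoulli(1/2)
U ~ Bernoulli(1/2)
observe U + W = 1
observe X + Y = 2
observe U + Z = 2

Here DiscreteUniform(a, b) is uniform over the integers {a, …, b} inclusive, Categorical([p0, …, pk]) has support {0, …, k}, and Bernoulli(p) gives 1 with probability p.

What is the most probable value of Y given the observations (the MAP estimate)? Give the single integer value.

argmax_v P(Y = v | obs) = 2

Enumerate traces; 4 have nonzero weight after conditioning:
  (V=1, Y=1, Z=2, X=1, W=1, U=0) weight 1/128
  (V=1, Y=2, Z=2, X=0, W=1, U=0) weight 1/128
  (V=2, Y=1, Z=2, X=1, W=1, U=0) weight 1/160
  (V=2, Y=2, Z=2, X=0, W=1, U=0) weight 1/80
Group by Y:
  weight(Y=1) = 9/640
  weight(Y=2) = 13/640
Total weight = 9/640 + 13/640 = 11/320
P(Y=1 | obs) = 9/640 / 11/320 = 9/22
P(Y=2 | obs) = 13/640 / 11/320 = 13/22
argmax = 2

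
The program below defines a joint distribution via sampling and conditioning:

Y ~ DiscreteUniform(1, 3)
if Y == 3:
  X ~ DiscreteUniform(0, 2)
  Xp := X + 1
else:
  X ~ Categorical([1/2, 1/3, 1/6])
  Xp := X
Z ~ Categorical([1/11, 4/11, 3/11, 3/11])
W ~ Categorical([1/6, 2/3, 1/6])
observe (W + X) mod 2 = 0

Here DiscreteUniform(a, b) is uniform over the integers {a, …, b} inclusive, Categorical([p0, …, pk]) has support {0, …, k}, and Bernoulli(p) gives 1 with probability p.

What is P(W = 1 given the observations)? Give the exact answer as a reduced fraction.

P(W = 1 | obs) = 1/2

Enumerate traces; 60 have nonzero weight after conditioning:
  (Y=1, X=0, Z=0, W=0) weight 1/396
  (Y=1, X=0, Z=0, W=2) weight 1/396
  (Y=1, X=0, Z=1, W=0) weight 1/99
  (Y=1, X=0, Z=1, W=2) weight 1/99
  (Y=1, X=0, Z=2, W=0) weight 1/132
  (Y=1, X=0, Z=2, W=2) weight 1/132
  (Y=1, X=0, Z=3, W=0) weight 1/132
  (Y=1, X=0, Z=3, W=2) weight 1/132
  (Y=1, X=1, Z=0, W=1) weight 2/297
  … 51 more
Group by W:
  weight(W=0) = 1/9
  weight(W=1) = 2/9
  weight(W=2) = 1/9
Total weight = 1/9 + 2/9 + 1/9 = 4/9
P(W=0 | obs) = 1/9 / 4/9 = 1/4
P(W=1 | obs) = 2/9 / 4/9 = 1/2
P(W=2 | obs) = 1/9 / 4/9 = 1/4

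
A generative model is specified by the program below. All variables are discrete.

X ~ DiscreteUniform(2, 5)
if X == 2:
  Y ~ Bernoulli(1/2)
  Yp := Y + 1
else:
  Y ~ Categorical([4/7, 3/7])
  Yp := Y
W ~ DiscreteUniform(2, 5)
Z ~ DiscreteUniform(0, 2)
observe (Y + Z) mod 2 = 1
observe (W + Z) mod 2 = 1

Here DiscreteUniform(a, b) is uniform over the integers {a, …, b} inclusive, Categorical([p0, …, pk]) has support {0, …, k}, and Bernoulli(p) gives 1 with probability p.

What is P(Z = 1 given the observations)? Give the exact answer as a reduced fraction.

P(Z = 1 | obs) = 31/81

Enumerate traces; 24 have nonzero weight after conditioning:
  (X=2, Y=0, W=2, Z=1) weight 1/96
  (X=2, Y=0, W=4, Z=1) weight 1/96
  (X=2, Y=1, W=3, Z=0) weight 1/96
  (X=2, Y=1, W=3, Z=2) weight 1/96
  (X=2, Y=1, W=5, Z=0) weight 1/96
  (X=2, Y=1, W=5, Z=2) weight 1/96
  (X=3, Y=0, W=2, Z=1) weight 1/84
  (X=3, Y=0, W=4, Z=1) weight 1/84
  … 16 more
Group by Z:
  weight(Z=0) = 25/336
  weight(Z=1) = 31/336
  weight(Z=2) = 25/336
Total weight = 25/336 + 31/336 + 25/336 = 27/112
P(Z=0 | obs) = 25/336 / 27/112 = 25/81
P(Z=1 | obs) = 31/336 / 27/112 = 31/81
P(Z=2 | obs) = 25/336 / 27/112 = 25/81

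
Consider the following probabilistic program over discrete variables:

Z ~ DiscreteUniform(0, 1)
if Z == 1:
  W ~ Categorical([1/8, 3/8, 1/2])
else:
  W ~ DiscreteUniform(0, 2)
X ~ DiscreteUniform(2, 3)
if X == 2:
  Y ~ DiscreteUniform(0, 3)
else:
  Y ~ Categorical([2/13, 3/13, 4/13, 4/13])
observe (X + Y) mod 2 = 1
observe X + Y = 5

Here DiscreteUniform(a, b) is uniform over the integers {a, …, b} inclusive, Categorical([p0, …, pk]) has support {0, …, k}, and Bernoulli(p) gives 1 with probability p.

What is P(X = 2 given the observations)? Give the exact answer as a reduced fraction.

P(X = 2 | obs) = 13/29

Enumerate traces; 12 have nonzero weight after conditioning:
  (Z=0, W=0, X=2, Y=3) weight 1/48
  (Z=0, W=0, X=3, Y=2) weight 1/39
  (Z=0, W=1, X=2, Y=3) weight 1/48
  (Z=0, W=1, X=3, Y=2) weight 1/39
  (Z=0, W=2, X=2, Y=3) weight 1/48
  (Z=0, W=2, X=3, Y=2) weight 1/39
  (Z=1, W=0, X=2, Y=3) weight 1/128
  (Z=1, W=0, X=3, Y=2) weight 1/104
  … 4 more
Group by X:
  weight(X=2) = 1/8
  weight(X=3) = 2/13
Total weight = 1/8 + 2/13 = 29/104
P(X=2 | obs) = 1/8 / 29/104 = 13/29
P(X=3 | obs) = 2/13 / 29/104 = 16/29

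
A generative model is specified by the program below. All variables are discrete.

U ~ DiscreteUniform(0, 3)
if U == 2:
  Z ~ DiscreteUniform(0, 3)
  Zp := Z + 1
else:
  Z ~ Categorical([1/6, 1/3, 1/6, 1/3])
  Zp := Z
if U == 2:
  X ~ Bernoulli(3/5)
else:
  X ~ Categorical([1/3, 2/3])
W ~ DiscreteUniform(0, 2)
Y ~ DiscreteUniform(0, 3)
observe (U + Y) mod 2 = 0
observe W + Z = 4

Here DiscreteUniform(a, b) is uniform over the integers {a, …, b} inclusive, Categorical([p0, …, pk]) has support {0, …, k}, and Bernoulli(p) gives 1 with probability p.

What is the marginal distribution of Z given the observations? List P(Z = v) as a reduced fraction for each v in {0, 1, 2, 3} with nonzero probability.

Enumerate traces; 32 have nonzero weight after conditioning:
  (U=0, Z=2, X=0, W=2, Y=0) weight 1/864
  (U=0, Z=2, X=0, W=2, Y=2) weight 1/864
  (U=0, Z=2, X=1, W=2, Y=0) weight 1/432
  (U=0, Z=2, X=1, W=2, Y=2) weight 1/432
  (U=0, Z=3, X=0, W=1, Y=0) weight 1/432
  (U=0, Z=3, X=0, W=1, Y=2) weight 1/432
  (U=0, Z=3, X=1, W=1, Y=0) weight 1/216
  (U=0, Z=3, X=1, W=1, Y=2) weight 1/216
  … 24 more
Group by Z:
  weight(Z=2) = 1/32
  weight(Z=3) = 5/96
Total weight = 1/32 + 5/96 = 1/12
P(Z=2 | obs) = 1/32 / 1/12 = 3/8
P(Z=3 | obs) = 5/96 / 1/12 = 5/8

P(Z=2) = 3/8, P(Z=3) = 5/8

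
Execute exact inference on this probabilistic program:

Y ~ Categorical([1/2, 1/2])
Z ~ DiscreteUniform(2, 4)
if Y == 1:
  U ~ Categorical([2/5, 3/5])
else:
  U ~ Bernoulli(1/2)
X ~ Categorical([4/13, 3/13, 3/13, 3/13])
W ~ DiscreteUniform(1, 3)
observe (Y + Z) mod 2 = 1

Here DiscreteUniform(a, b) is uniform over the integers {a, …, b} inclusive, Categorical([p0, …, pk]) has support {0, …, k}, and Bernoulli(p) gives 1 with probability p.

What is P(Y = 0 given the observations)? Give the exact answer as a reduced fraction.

Enumerate traces; 72 have nonzero weight after conditioning:
  (Y=0, Z=3, U=0, X=0, W=1) weight 1/117
  (Y=0, Z=3, U=0, X=0, W=2) weight 1/117
  (Y=0, Z=3, U=0, X=0, W=3) weight 1/117
  (Y=0, Z=3, U=0, X=1, W=1) weight 1/156
  (Y=0, Z=3, U=0, X=1, W=2) weight 1/156
  (Y=0, Z=3, U=0, X=1, W=3) weight 1/156
  (Y=0, Z=3, U=0, X=2, W=1) weight 1/156
  (Y=0, Z=3, U=0, X=2, W=2) weight 1/156
  (Y=1, Z=2, U=0, X=0, W=1) weight 4/585
  … 63 more
Group by Y:
  weight(Y=0) = 1/6
  weight(Y=1) = 1/3
Total weight = 1/6 + 1/3 = 1/2
P(Y=0 | obs) = 1/6 / 1/2 = 1/3
P(Y=1 | obs) = 1/3 / 1/2 = 2/3

P(Y = 0 | obs) = 1/3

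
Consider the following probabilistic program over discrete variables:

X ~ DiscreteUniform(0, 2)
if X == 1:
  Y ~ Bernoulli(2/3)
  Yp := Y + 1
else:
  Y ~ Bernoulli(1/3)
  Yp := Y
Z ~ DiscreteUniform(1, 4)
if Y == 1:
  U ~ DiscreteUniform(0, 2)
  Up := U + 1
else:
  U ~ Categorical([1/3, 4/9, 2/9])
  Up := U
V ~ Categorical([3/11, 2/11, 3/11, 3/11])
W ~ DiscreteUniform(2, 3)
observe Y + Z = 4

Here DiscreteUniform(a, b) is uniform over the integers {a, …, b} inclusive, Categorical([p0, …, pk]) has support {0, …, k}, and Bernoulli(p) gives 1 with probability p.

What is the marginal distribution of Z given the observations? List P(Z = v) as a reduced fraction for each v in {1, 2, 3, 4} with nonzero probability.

P(Z=3) = 4/9, P(Z=4) = 5/9

Enumerate traces; 144 have nonzero weight after conditioning:
  (X=0, Y=0, Z=4, U=0, V=0, W=2) weight 1/396
  (X=0, Y=0, Z=4, U=0, V=0, W=3) weight 1/396
  (X=0, Y=0, Z=4, U=0, V=1, W=2) weight 1/594
  (X=0, Y=0, Z=4, U=0, V=1, W=3) weight 1/594
  (X=0, Y=0, Z=4, U=0, V=2, W=2) weight 1/396
  (X=0, Y=0, Z=4, U=0, V=2, W=3) weight 1/396
  (X=0, Y=0, Z=4, U=0, V=3, W=2) weight 1/396
  (X=0, Y=0, Z=4, U=0, V=3, W=3) weight 1/396
  (X=0, Y=1, Z=3, U=0, V=0, W=2) weight 1/792
  … 135 more
Group by Z:
  weight(Z=3) = 1/9
  weight(Z=4) = 5/36
Total weight = 1/9 + 5/36 = 1/4
P(Z=3 | obs) = 1/9 / 1/4 = 4/9
P(Z=4 | obs) = 5/36 / 1/4 = 5/9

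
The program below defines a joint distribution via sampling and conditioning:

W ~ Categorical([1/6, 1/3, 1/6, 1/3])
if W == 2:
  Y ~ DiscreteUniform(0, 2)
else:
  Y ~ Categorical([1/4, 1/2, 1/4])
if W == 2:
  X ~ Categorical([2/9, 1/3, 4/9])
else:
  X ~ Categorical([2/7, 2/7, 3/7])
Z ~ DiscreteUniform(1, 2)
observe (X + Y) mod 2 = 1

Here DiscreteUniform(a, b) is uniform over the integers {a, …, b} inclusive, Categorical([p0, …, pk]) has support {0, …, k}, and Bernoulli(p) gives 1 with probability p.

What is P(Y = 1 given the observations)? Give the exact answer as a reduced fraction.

P(Y = 1 | obs) = 253/371

Enumerate traces; 32 have nonzero weight after conditioning:
  (W=0, Y=0, X=1, Z=1) weight 1/168
  (W=0, Y=0, X=1, Z=2) weight 1/168
  (W=0, Y=1, X=0, Z=1) weight 1/84
  (W=0, Y=1, X=0, Z=2) weight 1/84
  (W=0, Y=1, X=2, Z=1) weight 1/56
  (W=0, Y=1, X=2, Z=2) weight 1/56
  (W=0, Y=2, X=1, Z=1) weight 1/168
  (W=0, Y=2, X=1, Z=2) weight 1/168
  … 24 more
Group by Y:
  weight(Y=0) = 59/756
  weight(Y=1) = 253/756
  weight(Y=2) = 59/756
Total weight = 59/756 + 253/756 + 59/756 = 53/108
P(Y=0 | obs) = 59/756 / 53/108 = 59/371
P(Y=1 | obs) = 253/756 / 53/108 = 253/371
P(Y=2 | obs) = 59/756 / 53/108 = 59/371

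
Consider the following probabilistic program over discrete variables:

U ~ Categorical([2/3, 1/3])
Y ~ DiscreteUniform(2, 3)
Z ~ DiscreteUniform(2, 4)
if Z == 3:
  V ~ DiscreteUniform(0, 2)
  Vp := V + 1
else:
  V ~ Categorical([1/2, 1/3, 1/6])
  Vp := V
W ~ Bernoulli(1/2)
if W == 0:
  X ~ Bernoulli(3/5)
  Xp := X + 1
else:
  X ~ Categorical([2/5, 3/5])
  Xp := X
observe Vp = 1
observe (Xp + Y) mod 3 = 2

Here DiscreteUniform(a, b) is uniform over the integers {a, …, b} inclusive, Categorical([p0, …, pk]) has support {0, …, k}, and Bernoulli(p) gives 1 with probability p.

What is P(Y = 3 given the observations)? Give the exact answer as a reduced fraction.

P(Y = 3 | obs) = 3/5

Enumerate traces; 12 have nonzero weight after conditioning:
  (U=0, Y=2, Z=2, V=1, W=1, X=0) weight 1/135
  (U=0, Y=2, Z=3, V=0, W=1, X=0) weight 1/135
  (U=0, Y=2, Z=4, V=1, W=1, X=0) weight 1/135
  (U=0, Y=3, Z=2, V=1, W=0, X=1) weight 1/90
  (U=0, Y=3, Z=3, V=0, W=0, X=1) weight 1/90
  (U=0, Y=3, Z=4, V=1, W=0, X=1) weight 1/90
  (U=1, Y=2, Z=2, V=1, W=1, X=0) weight 1/270
  (U=1, Y=2, Z=3, V=0, W=1, X=0) weight 1/270
  … 4 more
Group by Y:
  weight(Y=2) = 1/30
  weight(Y=3) = 1/20
Total weight = 1/30 + 1/20 = 1/12
P(Y=2 | obs) = 1/30 / 1/12 = 2/5
P(Y=3 | obs) = 1/20 / 1/12 = 3/5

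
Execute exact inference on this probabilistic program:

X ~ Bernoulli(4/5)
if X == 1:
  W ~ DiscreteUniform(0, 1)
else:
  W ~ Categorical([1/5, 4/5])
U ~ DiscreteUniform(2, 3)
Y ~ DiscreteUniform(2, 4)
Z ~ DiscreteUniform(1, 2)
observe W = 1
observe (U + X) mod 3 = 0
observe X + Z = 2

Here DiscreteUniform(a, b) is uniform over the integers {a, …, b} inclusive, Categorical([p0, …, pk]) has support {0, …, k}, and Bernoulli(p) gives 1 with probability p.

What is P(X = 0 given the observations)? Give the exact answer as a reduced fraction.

Enumerate traces; 6 have nonzero weight after conditioning:
  (X=0, W=1, U=3, Y=2, Z=2) weight 1/75
  (X=0, W=1, U=3, Y=3, Z=2) weight 1/75
  (X=0, W=1, U=3, Y=4, Z=2) weight 1/75
  (X=1, W=1, U=2, Y=2, Z=1) weight 1/30
  (X=1, W=1, U=2, Y=3, Z=1) weight 1/30
  (X=1, W=1, U=2, Y=4, Z=1) weight 1/30
Group by X:
  weight(X=0) = 1/25
  weight(X=1) = 1/10
Total weight = 1/25 + 1/10 = 7/50
P(X=0 | obs) = 1/25 / 7/50 = 2/7
P(X=1 | obs) = 1/10 / 7/50 = 5/7

P(X = 0 | obs) = 2/7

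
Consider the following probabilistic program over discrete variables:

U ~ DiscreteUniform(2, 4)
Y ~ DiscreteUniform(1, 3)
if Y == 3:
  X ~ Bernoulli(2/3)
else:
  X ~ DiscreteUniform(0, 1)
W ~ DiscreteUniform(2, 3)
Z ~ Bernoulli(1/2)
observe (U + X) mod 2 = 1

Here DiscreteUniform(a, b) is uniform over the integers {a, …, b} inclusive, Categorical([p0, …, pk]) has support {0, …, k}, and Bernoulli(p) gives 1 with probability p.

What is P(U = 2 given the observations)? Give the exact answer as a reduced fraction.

Enumerate traces; 36 have nonzero weight after conditioning:
  (U=2, Y=1, X=1, W=2, Z=0) weight 1/72
  (U=2, Y=1, X=1, W=2, Z=1) weight 1/72
  (U=2, Y=1, X=1, W=3, Z=0) weight 1/72
  (U=2, Y=1, X=1, W=3, Z=1) weight 1/72
  (U=2, Y=2, X=1, W=2, Z=0) weight 1/72
  (U=2, Y=2, X=1, W=2, Z=1) weight 1/72
  (U=2, Y=2, X=1, W=3, Z=0) weight 1/72
  (U=2, Y=2, X=1, W=3, Z=1) weight 1/72
  (U=3, Y=1, X=0, W=2, Z=0) weight 1/72
  (U=4, Y=1, X=1, W=2, Z=0) weight 1/72
  … 26 more
Group by U:
  weight(U=2) = 5/27
  weight(U=3) = 4/27
  weight(U=4) = 5/27
Total weight = 5/27 + 4/27 + 5/27 = 14/27
P(U=2 | obs) = 5/27 / 14/27 = 5/14
P(U=3 | obs) = 4/27 / 14/27 = 2/7
P(U=4 | obs) = 5/27 / 14/27 = 5/14

P(U = 2 | obs) = 5/14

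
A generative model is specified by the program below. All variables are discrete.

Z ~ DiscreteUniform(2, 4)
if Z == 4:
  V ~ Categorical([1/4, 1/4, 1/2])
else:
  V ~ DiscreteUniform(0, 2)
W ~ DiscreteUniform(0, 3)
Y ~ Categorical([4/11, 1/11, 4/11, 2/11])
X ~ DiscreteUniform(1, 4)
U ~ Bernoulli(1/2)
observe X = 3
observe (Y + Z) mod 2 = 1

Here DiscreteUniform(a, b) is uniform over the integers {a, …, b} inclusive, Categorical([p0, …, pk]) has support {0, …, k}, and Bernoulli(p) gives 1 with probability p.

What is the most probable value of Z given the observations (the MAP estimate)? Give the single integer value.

Enumerate traces; 144 have nonzero weight after conditioning:
  (Z=2, V=0, W=0, Y=1, X=3, U=0) weight 1/3168
  (Z=2, V=0, W=0, Y=1, X=3, U=1) weight 1/3168
  (Z=2, V=0, W=0, Y=3, X=3, U=0) weight 1/1584
  (Z=2, V=0, W=0, Y=3, X=3, U=1) weight 1/1584
  (Z=2, V=0, W=1, Y=1, X=3, U=0) weight 1/3168
  (Z=2, V=0, W=1, Y=1, X=3, U=1) weight 1/3168
  (Z=2, V=0, W=1, Y=3, X=3, U=0) weight 1/1584
  (Z=2, V=0, W=1, Y=3, X=3, U=1) weight 1/1584
  (Z=3, V=0, W=0, Y=0, X=3, U=0) weight 1/792
  (Z=4, V=0, W=0, Y=1, X=3, U=0) weight 1/4224
  … 134 more
Group by Z:
  weight(Z=2) = 1/44
  weight(Z=3) = 2/33
  weight(Z=4) = 1/44
Total weight = 1/44 + 2/33 + 1/44 = 7/66
P(Z=2 | obs) = 1/44 / 7/66 = 3/14
P(Z=3 | obs) = 2/33 / 7/66 = 4/7
P(Z=4 | obs) = 1/44 / 7/66 = 3/14
argmax = 3

argmax_v P(Z = v | obs) = 3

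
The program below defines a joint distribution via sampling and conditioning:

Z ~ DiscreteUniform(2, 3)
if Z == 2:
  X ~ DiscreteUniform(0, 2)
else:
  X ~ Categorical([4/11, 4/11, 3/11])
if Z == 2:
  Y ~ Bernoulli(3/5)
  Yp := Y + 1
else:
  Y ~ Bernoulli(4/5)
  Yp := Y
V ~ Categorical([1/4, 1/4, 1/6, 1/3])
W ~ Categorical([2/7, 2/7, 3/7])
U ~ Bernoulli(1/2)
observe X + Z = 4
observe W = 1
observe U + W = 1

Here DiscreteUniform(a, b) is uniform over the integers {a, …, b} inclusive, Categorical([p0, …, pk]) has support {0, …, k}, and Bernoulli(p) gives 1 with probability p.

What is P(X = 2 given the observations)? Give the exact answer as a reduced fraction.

P(X = 2 | obs) = 11/23

Enumerate traces; 16 have nonzero weight after conditioning:
  (Z=2, X=2, Y=0, V=0, W=1, U=0) weight 1/420
  (Z=2, X=2, Y=0, V=1, W=1, U=0) weight 1/420
  (Z=2, X=2, Y=0, V=2, W=1, U=0) weight 1/630
  (Z=2, X=2, Y=0, V=3, W=1, U=0) weight 1/315
  (Z=2, X=2, Y=1, V=0, W=1, U=0) weight 1/280
  (Z=2, X=2, Y=1, V=1, W=1, U=0) weight 1/280
  (Z=2, X=2, Y=1, V=2, W=1, U=0) weight 1/420
  (Z=2, X=2, Y=1, V=3, W=1, U=0) weight 1/210
  (Z=3, X=1, Y=0, V=0, W=1, U=0) weight 1/770
  … 7 more
Group by X:
  weight(X=1) = 2/77
  weight(X=2) = 1/42
Total weight = 2/77 + 1/42 = 23/462
P(X=1 | obs) = 2/77 / 23/462 = 12/23
P(X=2 | obs) = 1/42 / 23/462 = 11/23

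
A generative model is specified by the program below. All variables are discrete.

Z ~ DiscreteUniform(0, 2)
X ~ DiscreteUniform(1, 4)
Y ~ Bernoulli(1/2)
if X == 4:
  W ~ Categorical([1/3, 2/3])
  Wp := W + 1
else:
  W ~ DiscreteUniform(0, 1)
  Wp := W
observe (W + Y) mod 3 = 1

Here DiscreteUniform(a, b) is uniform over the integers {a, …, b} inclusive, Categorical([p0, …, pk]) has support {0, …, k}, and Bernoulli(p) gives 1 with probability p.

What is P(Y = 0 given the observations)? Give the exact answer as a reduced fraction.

Enumerate traces; 24 have nonzero weight after conditioning:
  (Z=0, X=1, Y=0, W=1) weight 1/48
  (Z=0, X=1, Y=1, W=0) weight 1/48
  (Z=0, X=2, Y=0, W=1) weight 1/48
  (Z=0, X=2, Y=1, W=0) weight 1/48
  (Z=0, X=3, Y=0, W=1) weight 1/48
  (Z=0, X=3, Y=1, W=0) weight 1/48
  (Z=0, X=4, Y=0, W=1) weight 1/36
  (Z=0, X=4, Y=1, W=0) weight 1/72
  … 16 more
Group by Y:
  weight(Y=0) = 13/48
  weight(Y=1) = 11/48
Total weight = 13/48 + 11/48 = 1/2
P(Y=0 | obs) = 13/48 / 1/2 = 13/24
P(Y=1 | obs) = 11/48 / 1/2 = 11/24

P(Y = 0 | obs) = 13/24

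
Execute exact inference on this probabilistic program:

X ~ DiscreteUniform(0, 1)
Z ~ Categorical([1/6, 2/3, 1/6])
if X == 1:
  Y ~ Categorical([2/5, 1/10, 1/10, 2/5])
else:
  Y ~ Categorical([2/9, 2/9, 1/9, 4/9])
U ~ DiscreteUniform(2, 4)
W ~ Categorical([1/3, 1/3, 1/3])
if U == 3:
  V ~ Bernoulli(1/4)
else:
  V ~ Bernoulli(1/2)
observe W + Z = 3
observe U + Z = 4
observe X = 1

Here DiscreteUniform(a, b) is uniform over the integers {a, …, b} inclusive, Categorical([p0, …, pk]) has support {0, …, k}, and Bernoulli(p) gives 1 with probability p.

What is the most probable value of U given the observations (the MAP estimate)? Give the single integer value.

Enumerate traces; 16 have nonzero weight after conditioning:
  (X=1, Z=1, Y=0, U=3, W=2, V=0) weight 1/90
  (X=1, Z=1, Y=0, U=3, W=2, V=1) weight 1/270
  (X=1, Z=1, Y=1, U=3, W=2, V=0) weight 1/360
  (X=1, Z=1, Y=1, U=3, W=2, V=1) weight 1/1080
  (X=1, Z=1, Y=2, U=3, W=2, V=0) weight 1/360
  (X=1, Z=1, Y=2, U=3, W=2, V=1) weight 1/1080
  (X=1, Z=1, Y=3, U=3, W=2, V=0) weight 1/90
  (X=1, Z=1, Y=3, U=3, W=2, V=1) weight 1/270
  (X=1, Z=2, Y=0, U=2, W=1, V=0) weight 1/540
  … 7 more
Group by U:
  weight(U=2) = 1/108
  weight(U=3) = 1/27
Total weight = 1/108 + 1/27 = 5/108
P(U=2 | obs) = 1/108 / 5/108 = 1/5
P(U=3 | obs) = 1/27 / 5/108 = 4/5
argmax = 3

argmax_v P(U = v | obs) = 3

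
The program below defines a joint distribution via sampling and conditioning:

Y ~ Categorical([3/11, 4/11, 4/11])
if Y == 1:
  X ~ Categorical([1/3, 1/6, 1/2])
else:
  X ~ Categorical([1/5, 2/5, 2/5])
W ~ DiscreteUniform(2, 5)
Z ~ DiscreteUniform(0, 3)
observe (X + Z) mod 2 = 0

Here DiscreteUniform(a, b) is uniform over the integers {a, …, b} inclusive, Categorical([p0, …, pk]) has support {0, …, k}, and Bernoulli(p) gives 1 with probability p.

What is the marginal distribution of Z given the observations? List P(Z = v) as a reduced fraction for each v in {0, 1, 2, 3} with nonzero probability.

P(Z=0) = 113/330, P(Z=1) = 26/165, P(Z=2) = 113/330, P(Z=3) = 26/165

Enumerate traces; 72 have nonzero weight after conditioning:
  (Y=0, X=0, W=2, Z=0) weight 3/880
  (Y=0, X=0, W=2, Z=2) weight 3/880
  (Y=0, X=0, W=3, Z=0) weight 3/880
  (Y=0, X=0, W=3, Z=2) weight 3/880
  (Y=0, X=0, W=4, Z=0) weight 3/880
  (Y=0, X=0, W=4, Z=2) weight 3/880
  (Y=0, X=0, W=5, Z=0) weight 3/880
  (Y=0, X=0, W=5, Z=2) weight 3/880
  (Y=0, X=1, W=2, Z=1) weight 3/440
  (Y=0, X=1, W=2, Z=3) weight 3/440
  … 62 more
Group by Z:
  weight(Z=0) = 113/660
  weight(Z=1) = 13/165
  weight(Z=2) = 113/660
  weight(Z=3) = 13/165
Total weight = 113/660 + 13/165 + 113/660 + 13/165 = 1/2
P(Z=0 | obs) = 113/660 / 1/2 = 113/330
P(Z=1 | obs) = 13/165 / 1/2 = 26/165
P(Z=2 | obs) = 113/660 / 1/2 = 113/330
P(Z=3 | obs) = 13/165 / 1/2 = 26/165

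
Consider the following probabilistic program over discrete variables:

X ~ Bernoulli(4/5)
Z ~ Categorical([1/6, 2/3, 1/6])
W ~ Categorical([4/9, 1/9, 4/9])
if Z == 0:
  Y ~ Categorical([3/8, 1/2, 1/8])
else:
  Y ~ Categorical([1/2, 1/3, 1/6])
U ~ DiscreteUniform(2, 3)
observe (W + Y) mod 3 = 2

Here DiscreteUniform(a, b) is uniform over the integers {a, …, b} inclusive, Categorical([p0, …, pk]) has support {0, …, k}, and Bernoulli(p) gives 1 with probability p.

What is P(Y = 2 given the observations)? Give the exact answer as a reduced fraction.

P(Y = 2 | obs) = 23/105

Enumerate traces; 36 have nonzero weight after conditioning:
  (X=0, Z=0, W=0, Y=2, U=2) weight 1/1080
  (X=0, Z=0, W=0, Y=2, U=3) weight 1/1080
  (X=0, Z=0, W=1, Y=1, U=2) weight 1/1080
  (X=0, Z=0, W=1, Y=1, U=3) weight 1/1080
  (X=0, Z=0, W=2, Y=0, U=2) weight 1/360
  (X=0, Z=0, W=2, Y=0, U=3) weight 1/360
  (X=0, Z=1, W=0, Y=2, U=2) weight 2/405
  (X=0, Z=1, W=0, Y=2, U=3) weight 2/405
  … 28 more
Group by Y:
  weight(Y=0) = 23/108
  weight(Y=1) = 13/324
  weight(Y=2) = 23/324
Total weight = 23/108 + 13/324 + 23/324 = 35/108
P(Y=0 | obs) = 23/108 / 35/108 = 23/35
P(Y=1 | obs) = 13/324 / 35/108 = 13/105
P(Y=2 | obs) = 23/324 / 35/108 = 23/105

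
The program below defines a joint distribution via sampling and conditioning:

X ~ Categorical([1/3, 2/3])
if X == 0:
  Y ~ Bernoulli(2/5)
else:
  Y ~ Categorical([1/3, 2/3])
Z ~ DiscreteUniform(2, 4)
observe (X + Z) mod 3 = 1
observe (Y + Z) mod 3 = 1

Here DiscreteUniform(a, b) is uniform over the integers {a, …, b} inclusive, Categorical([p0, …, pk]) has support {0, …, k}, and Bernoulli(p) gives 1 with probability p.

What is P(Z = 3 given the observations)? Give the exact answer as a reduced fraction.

P(Z = 3 | obs) = 20/29

Enumerate traces; 2 have nonzero weight after conditioning:
  (X=0, Y=0, Z=4) weight 1/15
  (X=1, Y=1, Z=3) weight 4/27
Group by Z:
  weight(Z=3) = 4/27
  weight(Z=4) = 1/15
Total weight = 4/27 + 1/15 = 29/135
P(Z=3 | obs) = 4/27 / 29/135 = 20/29
P(Z=4 | obs) = 1/15 / 29/135 = 9/29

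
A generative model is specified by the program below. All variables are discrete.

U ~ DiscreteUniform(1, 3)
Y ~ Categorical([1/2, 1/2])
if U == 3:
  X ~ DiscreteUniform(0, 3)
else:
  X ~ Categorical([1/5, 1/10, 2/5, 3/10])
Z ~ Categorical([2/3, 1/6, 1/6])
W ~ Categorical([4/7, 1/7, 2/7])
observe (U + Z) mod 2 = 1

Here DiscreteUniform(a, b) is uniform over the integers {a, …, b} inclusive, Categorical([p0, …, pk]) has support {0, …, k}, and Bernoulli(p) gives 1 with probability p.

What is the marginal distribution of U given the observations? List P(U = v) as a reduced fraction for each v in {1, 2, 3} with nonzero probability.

Enumerate traces; 120 have nonzero weight after conditioning:
  (U=1, Y=0, X=0, Z=0, W=0) weight 4/315
  (U=1, Y=0, X=0, Z=0, W=1) weight 1/315
  (U=1, Y=0, X=0, Z=0, W=2) weight 2/315
  (U=1, Y=0, X=0, Z=2, W=0) weight 1/315
  (U=1, Y=0, X=0, Z=2, W=1) weight 1/1260
  (U=1, Y=0, X=0, Z=2, W=2) weight 1/630
  (U=1, Y=0, X=1, Z=0, W=0) weight 2/315
  (U=1, Y=0, X=1, Z=0, W=1) weight 1/630
  (U=2, Y=0, X=0, Z=1, W=0) weight 1/315
  (U=3, Y=0, X=0, Z=0, W=0) weight 1/63
  … 110 more
Group by U:
  weight(U=1) = 5/18
  weight(U=2) = 1/18
  weight(U=3) = 5/18
Total weight = 5/18 + 1/18 + 5/18 = 11/18
P(U=1 | obs) = 5/18 / 11/18 = 5/11
P(U=2 | obs) = 1/18 / 11/18 = 1/11
P(U=3 | obs) = 5/18 / 11/18 = 5/11

P(U=1) = 5/11, P(U=2) = 1/11, P(U=3) = 5/11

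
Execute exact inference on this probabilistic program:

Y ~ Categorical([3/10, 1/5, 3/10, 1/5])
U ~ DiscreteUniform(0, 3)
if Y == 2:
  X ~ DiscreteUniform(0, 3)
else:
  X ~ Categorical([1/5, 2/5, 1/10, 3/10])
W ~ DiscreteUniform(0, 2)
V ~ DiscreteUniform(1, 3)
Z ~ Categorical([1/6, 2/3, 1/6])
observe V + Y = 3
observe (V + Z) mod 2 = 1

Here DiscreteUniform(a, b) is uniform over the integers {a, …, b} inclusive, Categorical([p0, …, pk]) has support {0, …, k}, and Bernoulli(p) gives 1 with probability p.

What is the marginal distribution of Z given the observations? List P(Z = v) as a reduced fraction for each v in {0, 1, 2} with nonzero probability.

P(Z=0) = 3/10, P(Z=1) = 2/5, P(Z=2) = 3/10

Enumerate traces; 240 have nonzero weight after conditioning:
  (Y=0, U=0, X=0, W=0, V=3, Z=0) weight 1/3600
  (Y=0, U=0, X=0, W=0, V=3, Z=2) weight 1/3600
  (Y=0, U=0, X=0, W=1, V=3, Z=0) weight 1/3600
  (Y=0, U=0, X=0, W=1, V=3, Z=2) weight 1/3600
  (Y=0, U=0, X=0, W=2, V=3, Z=0) weight 1/3600
  (Y=0, U=0, X=0, W=2, V=3, Z=2) weight 1/3600
  (Y=0, U=0, X=1, W=0, V=3, Z=0) weight 1/1800
  (Y=0, U=0, X=1, W=0, V=3, Z=2) weight 1/1800
  (Y=1, U=0, X=0, W=0, V=2, Z=1) weight 1/1350
  … 231 more
Group by Z:
  weight(Z=0) = 1/30
  weight(Z=1) = 2/45
  weight(Z=2) = 1/30
Total weight = 1/30 + 2/45 + 1/30 = 1/9
P(Z=0 | obs) = 1/30 / 1/9 = 3/10
P(Z=1 | obs) = 2/45 / 1/9 = 2/5
P(Z=2 | obs) = 1/30 / 1/9 = 3/10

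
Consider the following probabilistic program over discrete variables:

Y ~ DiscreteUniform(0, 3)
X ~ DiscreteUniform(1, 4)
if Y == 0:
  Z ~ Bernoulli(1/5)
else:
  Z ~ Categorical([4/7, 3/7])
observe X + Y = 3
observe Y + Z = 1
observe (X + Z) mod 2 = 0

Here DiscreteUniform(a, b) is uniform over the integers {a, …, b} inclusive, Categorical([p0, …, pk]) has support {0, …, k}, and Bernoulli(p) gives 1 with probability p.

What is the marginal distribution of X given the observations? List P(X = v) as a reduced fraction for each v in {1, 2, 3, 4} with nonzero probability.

Enumerate traces; 2 have nonzero weight after conditioning:
  (Y=0, X=3, Z=1) weight 1/80
  (Y=1, X=2, Z=0) weight 1/28
Group by X:
  weight(X=2) = 1/28
  weight(X=3) = 1/80
Total weight = 1/28 + 1/80 = 27/560
P(X=2 | obs) = 1/28 / 27/560 = 20/27
P(X=3 | obs) = 1/80 / 27/560 = 7/27

P(X=2) = 20/27, P(X=3) = 7/27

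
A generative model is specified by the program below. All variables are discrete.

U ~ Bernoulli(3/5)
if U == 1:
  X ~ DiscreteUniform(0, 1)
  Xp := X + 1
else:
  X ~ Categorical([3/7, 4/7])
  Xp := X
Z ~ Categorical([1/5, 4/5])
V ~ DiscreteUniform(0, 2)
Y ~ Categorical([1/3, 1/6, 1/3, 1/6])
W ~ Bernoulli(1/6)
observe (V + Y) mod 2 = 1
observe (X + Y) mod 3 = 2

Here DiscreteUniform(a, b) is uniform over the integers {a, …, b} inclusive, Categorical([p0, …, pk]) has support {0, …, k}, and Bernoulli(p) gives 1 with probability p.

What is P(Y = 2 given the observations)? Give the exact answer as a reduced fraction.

Enumerate traces; 24 have nonzero weight after conditioning:
  (U=0, X=0, Z=0, V=1, Y=2, W=0) weight 1/315
  (U=0, X=0, Z=0, V=1, Y=2, W=1) weight 1/1575
  (U=0, X=0, Z=1, V=1, Y=2, W=0) weight 4/315
  (U=0, X=0, Z=1, V=1, Y=2, W=1) weight 4/1575
  (U=0, X=1, Z=0, V=0, Y=1, W=0) weight 2/945
  (U=0, X=1, Z=0, V=0, Y=1, W=1) weight 2/4725
  (U=0, X=1, Z=0, V=2, Y=1, W=0) weight 2/945
  (U=0, X=1, Z=0, V=2, Y=1, W=1) weight 2/4725
  … 16 more
Group by Y:
  weight(Y=1) = 37/630
  weight(Y=2) = 11/210
Total weight = 37/630 + 11/210 = 1/9
P(Y=1 | obs) = 37/630 / 1/9 = 37/70
P(Y=2 | obs) = 11/210 / 1/9 = 33/70

P(Y = 2 | obs) = 33/70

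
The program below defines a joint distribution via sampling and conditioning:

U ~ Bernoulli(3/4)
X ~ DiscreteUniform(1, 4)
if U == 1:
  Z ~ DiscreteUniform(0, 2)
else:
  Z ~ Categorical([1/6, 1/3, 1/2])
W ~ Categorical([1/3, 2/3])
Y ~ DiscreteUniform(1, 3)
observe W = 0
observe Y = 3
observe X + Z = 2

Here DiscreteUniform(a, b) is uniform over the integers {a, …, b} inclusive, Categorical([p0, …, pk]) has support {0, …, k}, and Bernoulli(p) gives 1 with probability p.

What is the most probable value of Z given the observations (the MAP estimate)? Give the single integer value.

argmax_v P(Z = v | obs) = 1

Enumerate traces; 4 have nonzero weight after conditioning:
  (U=0, X=1, Z=1, W=0, Y=3) weight 1/432
  (U=0, X=2, Z=0, W=0, Y=3) weight 1/864
  (U=1, X=1, Z=1, W=0, Y=3) weight 1/144
  (U=1, X=2, Z=0, W=0, Y=3) weight 1/144
Group by Z:
  weight(Z=0) = 7/864
  weight(Z=1) = 1/108
Total weight = 7/864 + 1/108 = 5/288
P(Z=0 | obs) = 7/864 / 5/288 = 7/15
P(Z=1 | obs) = 1/108 / 5/288 = 8/15
argmax = 1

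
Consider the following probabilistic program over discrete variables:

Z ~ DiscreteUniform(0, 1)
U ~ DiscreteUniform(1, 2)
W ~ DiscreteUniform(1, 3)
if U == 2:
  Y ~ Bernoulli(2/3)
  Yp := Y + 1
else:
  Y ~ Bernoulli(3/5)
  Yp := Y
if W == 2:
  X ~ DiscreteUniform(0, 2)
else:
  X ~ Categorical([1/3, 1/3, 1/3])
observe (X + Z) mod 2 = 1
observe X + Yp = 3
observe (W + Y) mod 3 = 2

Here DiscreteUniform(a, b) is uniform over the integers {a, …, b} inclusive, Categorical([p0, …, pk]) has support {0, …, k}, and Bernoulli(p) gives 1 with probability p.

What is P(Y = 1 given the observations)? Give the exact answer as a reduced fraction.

P(Y = 1 | obs) = 19/24

Enumerate traces; 3 have nonzero weight after conditioning:
  (Z=0, U=2, W=1, Y=1, X=1) weight 1/54
  (Z=1, U=1, W=1, Y=1, X=2) weight 1/60
  (Z=1, U=2, W=2, Y=0, X=2) weight 1/108
Group by Y:
  weight(Y=0) = 1/108
  weight(Y=1) = 19/540
Total weight = 1/108 + 19/540 = 2/45
P(Y=0 | obs) = 1/108 / 2/45 = 5/24
P(Y=1 | obs) = 19/540 / 2/45 = 19/24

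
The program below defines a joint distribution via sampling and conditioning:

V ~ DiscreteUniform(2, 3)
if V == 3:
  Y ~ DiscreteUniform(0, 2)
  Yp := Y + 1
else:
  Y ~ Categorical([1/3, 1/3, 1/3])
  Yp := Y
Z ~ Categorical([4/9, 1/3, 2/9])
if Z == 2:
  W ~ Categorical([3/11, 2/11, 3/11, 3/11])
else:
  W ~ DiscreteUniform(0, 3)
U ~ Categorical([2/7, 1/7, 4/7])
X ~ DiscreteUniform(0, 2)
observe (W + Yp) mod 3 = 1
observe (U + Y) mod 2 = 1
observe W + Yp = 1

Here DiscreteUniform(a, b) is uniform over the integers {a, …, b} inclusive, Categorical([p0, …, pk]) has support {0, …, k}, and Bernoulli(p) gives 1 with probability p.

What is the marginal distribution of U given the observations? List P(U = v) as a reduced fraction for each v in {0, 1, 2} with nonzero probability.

Enumerate traces; 36 have nonzero weight after conditioning:
  (V=2, Y=0, Z=0, W=1, U=1, X=0) weight 1/1134
  (V=2, Y=0, Z=0, W=1, U=1, X=1) weight 1/1134
  (V=2, Y=0, Z=0, W=1, U=1, X=2) weight 1/1134
  (V=2, Y=0, Z=1, W=1, U=1, X=0) weight 1/1512
  (V=2, Y=0, Z=1, W=1, U=1, X=1) weight 1/1512
  (V=2, Y=0, Z=1, W=1, U=1, X=2) weight 1/1512
  (V=2, Y=0, Z=2, W=1, U=1, X=0) weight 2/6237
  (V=2, Y=0, Z=2, W=1, U=1, X=1) weight 2/6237
  (V=2, Y=1, Z=0, W=0, U=0, X=0) weight 1/567
  (V=2, Y=1, Z=0, W=0, U=2, X=0) weight 2/567
  … 26 more
Group by U:
  weight(U=0) = 101/8316
  weight(U=1) = 97/8316
  weight(U=2) = 101/4158
Total weight = 101/8316 + 97/8316 + 101/4158 = 100/2079
P(U=0 | obs) = 101/8316 / 100/2079 = 101/400
P(U=1 | obs) = 97/8316 / 100/2079 = 97/400
P(U=2 | obs) = 101/4158 / 100/2079 = 101/200

P(U=0) = 101/400, P(U=1) = 97/400, P(U=2) = 101/200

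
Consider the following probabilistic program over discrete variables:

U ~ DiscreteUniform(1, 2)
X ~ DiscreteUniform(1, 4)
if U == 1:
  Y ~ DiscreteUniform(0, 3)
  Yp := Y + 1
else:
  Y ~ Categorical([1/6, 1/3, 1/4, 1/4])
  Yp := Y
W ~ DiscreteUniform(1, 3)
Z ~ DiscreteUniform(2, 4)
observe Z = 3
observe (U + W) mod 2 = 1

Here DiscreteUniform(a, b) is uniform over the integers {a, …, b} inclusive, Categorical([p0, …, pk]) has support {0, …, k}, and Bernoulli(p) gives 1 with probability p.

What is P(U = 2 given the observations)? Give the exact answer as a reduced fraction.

P(U = 2 | obs) = 2/3

Enumerate traces; 48 have nonzero weight after conditioning:
  (U=1, X=1, Y=0, W=2, Z=3) weight 1/288
  (U=1, X=1, Y=1, W=2, Z=3) weight 1/288
  (U=1, X=1, Y=2, W=2, Z=3) weight 1/288
  (U=1, X=1, Y=3, W=2, Z=3) weight 1/288
  (U=1, X=2, Y=0, W=2, Z=3) weight 1/288
  (U=1, X=2, Y=1, W=2, Z=3) weight 1/288
  (U=1, X=2, Y=2, W=2, Z=3) weight 1/288
  (U=1, X=2, Y=3, W=2, Z=3) weight 1/288
  (U=2, X=1, Y=0, W=1, Z=3) weight 1/432
  … 39 more
Group by U:
  weight(U=1) = 1/18
  weight(U=2) = 1/9
Total weight = 1/18 + 1/9 = 1/6
P(U=1 | obs) = 1/18 / 1/6 = 1/3
P(U=2 | obs) = 1/9 / 1/6 = 2/3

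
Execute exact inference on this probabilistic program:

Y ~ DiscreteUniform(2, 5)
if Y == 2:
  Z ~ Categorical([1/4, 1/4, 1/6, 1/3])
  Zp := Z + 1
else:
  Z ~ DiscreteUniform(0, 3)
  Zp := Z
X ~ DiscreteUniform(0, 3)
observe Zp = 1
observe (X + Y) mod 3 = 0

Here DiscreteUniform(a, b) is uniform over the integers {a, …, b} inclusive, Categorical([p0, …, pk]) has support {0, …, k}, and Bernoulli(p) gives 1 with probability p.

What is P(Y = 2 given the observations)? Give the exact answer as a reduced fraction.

Enumerate traces; 5 have nonzero weight after conditioning:
  (Y=2, Z=0, X=1) weight 1/64
  (Y=3, Z=1, X=0) weight 1/64
  (Y=3, Z=1, X=3) weight 1/64
  (Y=4, Z=1, X=2) weight 1/64
  (Y=5, Z=1, X=1) weight 1/64
Group by Y:
  weight(Y=2) = 1/64
  weight(Y=3) = 1/32
  weight(Y=4) = 1/64
  weight(Y=5) = 1/64
Total weight = 1/64 + 1/32 + 1/64 + 1/64 = 5/64
P(Y=2 | obs) = 1/64 / 5/64 = 1/5
P(Y=3 | obs) = 1/32 / 5/64 = 2/5
P(Y=4 | obs) = 1/64 / 5/64 = 1/5
P(Y=5 | obs) = 1/64 / 5/64 = 1/5

P(Y = 2 | obs) = 1/5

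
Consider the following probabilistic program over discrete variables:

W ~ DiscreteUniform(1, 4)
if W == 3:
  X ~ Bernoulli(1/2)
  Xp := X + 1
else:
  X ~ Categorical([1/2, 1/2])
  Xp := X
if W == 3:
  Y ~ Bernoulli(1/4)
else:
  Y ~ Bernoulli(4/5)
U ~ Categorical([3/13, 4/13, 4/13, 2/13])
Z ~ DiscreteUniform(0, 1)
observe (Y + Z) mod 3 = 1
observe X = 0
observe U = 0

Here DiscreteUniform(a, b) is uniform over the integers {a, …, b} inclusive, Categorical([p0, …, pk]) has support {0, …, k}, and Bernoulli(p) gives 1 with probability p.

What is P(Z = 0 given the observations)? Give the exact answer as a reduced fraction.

P(Z = 0 | obs) = 53/80

Enumerate traces; 8 have nonzero weight after conditioning:
  (W=1, X=0, Y=0, U=0, Z=1) weight 3/1040
  (W=1, X=0, Y=1, U=0, Z=0) weight 3/260
  (W=2, X=0, Y=0, U=0, Z=1) weight 3/1040
  (W=2, X=0, Y=1, U=0, Z=0) weight 3/260
  (W=3, X=0, Y=0, U=0, Z=1) weight 9/832
  (W=3, X=0, Y=1, U=0, Z=0) weight 3/832
  (W=4, X=0, Y=0, U=0, Z=1) weight 3/1040
  (W=4, X=0, Y=1, U=0, Z=0) weight 3/260
Group by Z:
  weight(Z=0) = 159/4160
  weight(Z=1) = 81/4160
Total weight = 159/4160 + 81/4160 = 3/52
P(Z=0 | obs) = 159/4160 / 3/52 = 53/80
P(Z=1 | obs) = 81/4160 / 3/52 = 27/80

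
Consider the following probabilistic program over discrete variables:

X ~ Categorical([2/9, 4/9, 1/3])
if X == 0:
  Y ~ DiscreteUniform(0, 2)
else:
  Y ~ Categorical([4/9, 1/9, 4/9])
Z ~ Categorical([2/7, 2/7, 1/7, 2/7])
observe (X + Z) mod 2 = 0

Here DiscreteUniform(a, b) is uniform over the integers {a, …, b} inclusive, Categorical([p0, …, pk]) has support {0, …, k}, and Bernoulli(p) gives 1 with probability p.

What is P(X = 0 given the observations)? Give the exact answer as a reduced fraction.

P(X = 0 | obs) = 6/31

Enumerate traces; 18 have nonzero weight after conditioning:
  (X=0, Y=0, Z=0) weight 4/189
  (X=0, Y=0, Z=2) weight 2/189
  (X=0, Y=1, Z=0) weight 4/189
  (X=0, Y=1, Z=2) weight 2/189
  (X=0, Y=2, Z=0) weight 4/189
  (X=0, Y=2, Z=2) weight 2/189
  (X=1, Y=0, Z=1) weight 32/567
  (X=1, Y=0, Z=3) weight 32/567
  (X=2, Y=0, Z=0) weight 8/189
  … 9 more
Group by X:
  weight(X=0) = 2/21
  weight(X=1) = 16/63
  weight(X=2) = 1/7
Total weight = 2/21 + 16/63 + 1/7 = 31/63
P(X=0 | obs) = 2/21 / 31/63 = 6/31
P(X=1 | obs) = 16/63 / 31/63 = 16/31
P(X=2 | obs) = 1/7 / 31/63 = 9/31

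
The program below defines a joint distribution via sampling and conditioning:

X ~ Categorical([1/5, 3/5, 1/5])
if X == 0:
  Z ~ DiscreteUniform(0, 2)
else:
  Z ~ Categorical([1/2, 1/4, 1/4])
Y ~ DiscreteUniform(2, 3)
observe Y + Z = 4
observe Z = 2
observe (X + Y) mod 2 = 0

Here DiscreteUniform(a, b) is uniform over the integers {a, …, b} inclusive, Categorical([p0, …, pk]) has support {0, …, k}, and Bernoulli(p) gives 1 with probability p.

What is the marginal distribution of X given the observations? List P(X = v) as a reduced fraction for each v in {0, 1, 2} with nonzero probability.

Enumerate traces; 2 have nonzero weight after conditioning:
  (X=0, Z=2, Y=2) weight 1/30
  (X=2, Z=2, Y=2) weight 1/40
Group by X:
  weight(X=0) = 1/30
  weight(X=2) = 1/40
Total weight = 1/30 + 1/40 = 7/120
P(X=0 | obs) = 1/30 / 7/120 = 4/7
P(X=2 | obs) = 1/40 / 7/120 = 3/7

P(X=0) = 4/7, P(X=2) = 3/7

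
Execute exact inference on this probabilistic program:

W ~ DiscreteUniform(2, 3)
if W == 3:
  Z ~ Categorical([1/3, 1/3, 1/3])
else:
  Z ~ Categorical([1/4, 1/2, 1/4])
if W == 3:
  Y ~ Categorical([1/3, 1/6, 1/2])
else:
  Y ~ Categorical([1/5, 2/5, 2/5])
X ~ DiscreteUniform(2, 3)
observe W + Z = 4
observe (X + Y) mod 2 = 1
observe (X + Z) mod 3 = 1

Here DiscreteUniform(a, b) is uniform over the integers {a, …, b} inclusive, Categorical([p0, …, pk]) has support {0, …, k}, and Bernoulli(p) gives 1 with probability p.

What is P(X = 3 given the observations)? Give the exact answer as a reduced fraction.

Enumerate traces; 3 have nonzero weight after conditioning:
  (W=2, Z=2, Y=1, X=2) weight 1/40
  (W=3, Z=1, Y=0, X=3) weight 1/36
  (W=3, Z=1, Y=2, X=3) weight 1/24
Group by X:
  weight(X=2) = 1/40
  weight(X=3) = 5/72
Total weight = 1/40 + 5/72 = 17/180
P(X=2 | obs) = 1/40 / 17/180 = 9/34
P(X=3 | obs) = 5/72 / 17/180 = 25/34

P(X = 3 | obs) = 25/34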